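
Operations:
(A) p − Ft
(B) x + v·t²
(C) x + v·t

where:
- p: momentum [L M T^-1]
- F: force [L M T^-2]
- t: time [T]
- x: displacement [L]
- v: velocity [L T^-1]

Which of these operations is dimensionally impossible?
(B) x + v·t²

(A) p − Ft: p [L M T^-1] and Ft [L M T^-1] — same dimensions ✓
(B) x + v·t²: x [L] and v·t² [L T] — different dimensions cannot be added/subtracted ✗
(C) x + v·t: x [L] and v·t [L] — same dimensions ✓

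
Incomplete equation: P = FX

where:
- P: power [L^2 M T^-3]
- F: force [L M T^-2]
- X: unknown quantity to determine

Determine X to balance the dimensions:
X = v (velocity), dimensions [L T^-1]

P has dimensions [L^2 M T^-3]; the rest of the RHS (F) has dimensions [L M T^-2].
So X must have dimensions [L T^-1] — X = v (velocity).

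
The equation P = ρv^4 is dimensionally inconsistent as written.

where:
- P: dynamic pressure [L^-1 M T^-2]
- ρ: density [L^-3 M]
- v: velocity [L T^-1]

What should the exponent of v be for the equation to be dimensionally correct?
The exponent of v should be 2: P = ρv^2

The LHS P has dimensions [L^-1 M T^-2]; v has dimensions [L T^-1].
As written, the RHS ρv^4 (exponent 4 on v) has dimensions [L M T^-4], which does not match.
With exponent 2, the RHS ρv^2 has dimensions [L^-1 M T^-2], matching the LHS.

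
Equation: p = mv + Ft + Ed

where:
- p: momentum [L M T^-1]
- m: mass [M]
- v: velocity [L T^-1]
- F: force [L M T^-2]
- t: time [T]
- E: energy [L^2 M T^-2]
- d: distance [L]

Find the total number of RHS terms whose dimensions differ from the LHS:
1

LHS p: [L M T^-1]
- mv: [L M T^-1] ✓
- Ft: [L M T^-1] ✓
- Ed: [L^3 M T^-2] ✗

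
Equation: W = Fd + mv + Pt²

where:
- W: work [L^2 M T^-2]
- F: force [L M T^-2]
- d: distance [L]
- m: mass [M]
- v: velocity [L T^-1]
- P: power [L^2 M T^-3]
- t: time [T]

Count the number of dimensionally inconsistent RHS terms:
2

LHS W: [L^2 M T^-2]
- Fd: [L^2 M T^-2] ✓
- mv: [L M T^-1] ✗
- Pt²: [L^2 M T^-1] ✗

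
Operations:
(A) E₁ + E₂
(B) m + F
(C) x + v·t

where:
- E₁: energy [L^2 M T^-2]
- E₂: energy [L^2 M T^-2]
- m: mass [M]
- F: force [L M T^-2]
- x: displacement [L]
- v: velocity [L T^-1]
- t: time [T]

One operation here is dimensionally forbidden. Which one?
(B) m + F

(A) E₁ + E₂: E₁ [L^2 M T^-2] and E₂ [L^2 M T^-2] — same dimensions ✓
(B) m + F: m [M] and F [L M T^-2] — different dimensions cannot be added/subtracted ✗
(C) x + v·t: x [L] and v·t [L] — same dimensions ✓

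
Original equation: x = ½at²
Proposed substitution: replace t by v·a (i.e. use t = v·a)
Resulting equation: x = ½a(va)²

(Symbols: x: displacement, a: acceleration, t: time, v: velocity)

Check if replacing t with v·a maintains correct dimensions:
No

[t] = [T] and [v·a] = [L^2 T^-3]. These differ, so the substitution replaces a quantity by one of different dimensions and the result x = ½a(va)² has LHS [L] vs RHS [L^5 T^-8] — inconsistent.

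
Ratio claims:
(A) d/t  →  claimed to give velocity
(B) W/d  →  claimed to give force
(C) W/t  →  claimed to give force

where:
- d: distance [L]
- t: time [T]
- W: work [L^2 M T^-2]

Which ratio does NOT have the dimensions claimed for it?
(C) W/t does not give force

(A) d/t: [L T^-1] = velocity [L T^-1] ✓
(B) W/d: [L M T^-2] = force [L M T^-2] ✓
(C) W/t: [L^2 M T^-3] ≠ force [L M T^-2] ✗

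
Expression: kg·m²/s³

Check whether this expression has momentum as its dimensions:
No

The expression kg·m²/s³ has dimensions [L^2 M T^-3], but momentum has dimensions [L M T^-1].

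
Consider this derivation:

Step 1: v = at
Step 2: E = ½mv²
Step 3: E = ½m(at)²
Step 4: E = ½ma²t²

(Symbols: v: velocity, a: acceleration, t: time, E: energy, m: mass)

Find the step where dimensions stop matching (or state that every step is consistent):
No step introduces an error — all steps are dimensionally consistent.

Step 1: v = at → LHS [L T^-1], RHS [L T^-1] ✓
Step 2: E = ½mv² → LHS [L^2 M T^-2], RHS [L^2 M T^-2] ✓
Step 3: E = ½m(at)² → LHS [L^2 M T^-2], RHS [L^2 M T^-2] ✓
Step 4: E = ½ma²t² → LHS [L^2 M T^-2], RHS [L^2 M T^-2] ✓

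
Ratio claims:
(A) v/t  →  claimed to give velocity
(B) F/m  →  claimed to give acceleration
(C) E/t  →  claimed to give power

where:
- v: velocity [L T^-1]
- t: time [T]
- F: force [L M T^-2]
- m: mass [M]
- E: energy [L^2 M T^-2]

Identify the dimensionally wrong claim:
(A) v/t does not give velocity

(A) v/t: [L T^-2] ≠ velocity [L T^-1] ✗
(B) F/m: [L T^-2] = acceleration [L T^-2] ✓
(C) E/t: [L^2 M T^-3] = power [L^2 M T^-3] ✓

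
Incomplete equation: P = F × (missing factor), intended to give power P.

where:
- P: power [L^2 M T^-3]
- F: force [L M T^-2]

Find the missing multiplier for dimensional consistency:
v (velocity), dimensions [L T^-1]

P has dimensions [L^2 M T^-3] and F has dimensions [L M T^-2].
The missing factor must have dimensions [L^2 M T^-3] / [L M T^-2] = [L T^-1], i.e. velocity (v).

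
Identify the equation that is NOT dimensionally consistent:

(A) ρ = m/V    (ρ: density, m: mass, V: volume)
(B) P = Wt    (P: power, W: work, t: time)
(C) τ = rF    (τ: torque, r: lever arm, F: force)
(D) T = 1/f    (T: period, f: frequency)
(B) P = Wt

The equation (B) P = Wt is dimensionally incorrect.

LHS (P): [L^2 M T^-3]
RHS (Wt): [L^2 M T^-1] ✗

The dimensions do not match. The other three equations balance.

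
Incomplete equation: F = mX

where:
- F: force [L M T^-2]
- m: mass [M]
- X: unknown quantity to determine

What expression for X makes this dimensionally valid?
X = a (acceleration), dimensions [L T^-2]

F has dimensions [L M T^-2]; the rest of the RHS (m) has dimensions [M].
So X must have dimensions [L T^-2] — X = a (acceleration).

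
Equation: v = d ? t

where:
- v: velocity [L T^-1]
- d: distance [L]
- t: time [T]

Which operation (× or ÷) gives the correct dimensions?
division (÷): v = d ÷ t

v [L T^-1]; d [L]; t [T].
d × t → [L T] ✗
d ÷ t → [L T^-1] ✓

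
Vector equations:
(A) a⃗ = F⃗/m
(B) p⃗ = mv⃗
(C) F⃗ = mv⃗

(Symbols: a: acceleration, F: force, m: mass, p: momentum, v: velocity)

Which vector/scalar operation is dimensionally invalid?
(C) F⃗ = mv⃗

(A) a⃗ = F⃗/m: LHS [L T^-2], RHS [L T^-2] ✓ — force (vector) divided by mass (scalar)
(B) p⃗ = mv⃗: LHS [L M T^-1], RHS [L M T^-1] ✓ — mass (scalar) times velocity (vector)
(C) F⃗ = mv⃗: LHS [L M T^-2], RHS [L M T^-1] ✗ — mass times velocity is momentum, not force; should be ma⃗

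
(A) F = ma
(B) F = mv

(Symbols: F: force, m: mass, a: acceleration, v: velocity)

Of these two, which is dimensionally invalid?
(B)

(A) F = ma: LHS [L M T^-2], RHS [L M T^-2] ✓
(B) F = mv: LHS [L M T^-2], RHS [L M T^-1] ✗

Expression (B) F = mv is dimensionally incorrect.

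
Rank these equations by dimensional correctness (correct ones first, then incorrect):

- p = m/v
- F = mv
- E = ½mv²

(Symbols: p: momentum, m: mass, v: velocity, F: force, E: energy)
Dimensionally correct: E = ½mv²
Dimensionally incorrect: p = m/v, F = mv
Ordered (correct first, then incorrect): E = ½mv², p = m/v, F = mv

- p = m/v: LHS [L M T^-1], RHS [L^-1 M T] → incorrect ✗
- F = mv: LHS [L M T^-2], RHS [L M T^-1] → incorrect ✗
- E = ½mv²: LHS [L^2 M T^-2], RHS [L^2 M T^-2] → correct ✓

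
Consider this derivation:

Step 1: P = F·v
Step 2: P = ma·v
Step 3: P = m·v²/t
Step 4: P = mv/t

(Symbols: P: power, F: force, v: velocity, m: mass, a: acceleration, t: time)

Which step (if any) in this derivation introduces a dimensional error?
Step 4

Step 1: P = F·v → LHS [L^2 M T^-3], RHS [L^2 M T^-3] ✓
Step 2: P = ma·v → LHS [L^2 M T^-3], RHS [L^2 M T^-3] ✓
Step 3: P = m·v²/t → LHS [L^2 M T^-3], RHS [L^2 M T^-3] ✓
Step 4: P = mv/t → LHS [L^2 M T^-3], RHS [L M T^-2] ✗

The first dimensional inconsistency appears in step 4: P = mv/t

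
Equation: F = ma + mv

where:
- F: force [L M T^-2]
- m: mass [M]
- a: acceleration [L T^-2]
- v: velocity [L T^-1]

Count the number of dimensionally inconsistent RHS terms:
1

LHS F: [L M T^-2]
- ma: [L M T^-2] ✓
- mv: [L M T^-1] ✗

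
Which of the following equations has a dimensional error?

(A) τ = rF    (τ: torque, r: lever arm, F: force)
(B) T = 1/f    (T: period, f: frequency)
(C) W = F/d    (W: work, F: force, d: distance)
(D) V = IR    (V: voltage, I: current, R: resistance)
(C) W = F/d

The equation (C) W = F/d is dimensionally incorrect.

LHS (W): [L^2 M T^-2]
RHS (F/d): [M T^-2] ✗

The dimensions do not match. The other three equations balance.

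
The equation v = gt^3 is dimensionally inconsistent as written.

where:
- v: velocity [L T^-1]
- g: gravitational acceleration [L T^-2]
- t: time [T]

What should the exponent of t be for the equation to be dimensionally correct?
The exponent of t should be 1: v = gt

The LHS v has dimensions [L T^-1]; t has dimensions [T].
As written, the RHS gt^3 (exponent 3 on t) has dimensions [L T], which does not match.
With exponent 1, the RHS gt has dimensions [L T^-1], matching the LHS.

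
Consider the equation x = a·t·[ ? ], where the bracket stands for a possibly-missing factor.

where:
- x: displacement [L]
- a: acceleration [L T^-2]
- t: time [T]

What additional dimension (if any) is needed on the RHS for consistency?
[T] — time (e.g. t)

x has dimensions [L]; a·t has dimensions [L T^-1].
The bracketed factor must supply [L] / [L T^-1] = [T].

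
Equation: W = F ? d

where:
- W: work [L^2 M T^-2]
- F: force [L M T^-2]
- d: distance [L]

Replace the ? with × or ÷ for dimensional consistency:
multiplication (×): W = F × d

W [L^2 M T^-2]; F [L M T^-2]; d [L].
F × d → [L^2 M T^-2] ✓
F ÷ d → [M T^-2] ✗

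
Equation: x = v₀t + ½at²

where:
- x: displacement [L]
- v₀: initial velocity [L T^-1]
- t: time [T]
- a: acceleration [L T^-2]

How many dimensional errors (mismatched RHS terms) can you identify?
0

LHS x: [L]
- v₀t: [L] ✓
- ½at²: [L] ✓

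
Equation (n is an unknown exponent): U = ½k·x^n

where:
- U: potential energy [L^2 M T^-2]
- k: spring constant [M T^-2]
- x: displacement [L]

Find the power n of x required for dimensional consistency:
n = 2

U has dimensions [L^2 M T^-2]; x has dimensions [L].
The rest of the RHS has dimensions [M T^-2], so x^n must supply [L^2].
With n = 2: ½k·x^2 has dimensions [L^2 M T^-2], matching the LHS ✓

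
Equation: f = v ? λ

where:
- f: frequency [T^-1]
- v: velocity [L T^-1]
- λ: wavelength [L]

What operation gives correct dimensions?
division (÷): f = v ÷ λ

f [T^-1]; v [L T^-1]; λ [L].
v × λ → [L^2 T^-1] ✗
v ÷ λ → [T^-1] ✓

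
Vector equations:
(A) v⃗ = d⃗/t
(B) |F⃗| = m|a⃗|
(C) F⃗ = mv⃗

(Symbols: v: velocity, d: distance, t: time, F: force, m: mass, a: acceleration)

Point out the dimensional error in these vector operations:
(C) F⃗ = mv⃗

(A) v⃗ = d⃗/t: LHS [L T^-1], RHS [L T^-1] ✓ — displacement (vector) divided by time (scalar)
(B) |F⃗| = m|a⃗|: LHS [L M T^-2], RHS [L M T^-2] ✓ — magnitudes of vectors are scalars
(C) F⃗ = mv⃗: LHS [L M T^-2], RHS [L M T^-1] ✗ — mass times velocity is momentum, not force; should be ma⃗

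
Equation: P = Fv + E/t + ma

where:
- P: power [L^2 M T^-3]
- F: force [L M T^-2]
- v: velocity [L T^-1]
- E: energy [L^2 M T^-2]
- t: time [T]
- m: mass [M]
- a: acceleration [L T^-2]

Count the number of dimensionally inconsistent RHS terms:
1

LHS P: [L^2 M T^-3]
- Fv: [L^2 M T^-3] ✓
- E/t: [L^2 M T^-3] ✓
- ma: [L M T^-2] ✗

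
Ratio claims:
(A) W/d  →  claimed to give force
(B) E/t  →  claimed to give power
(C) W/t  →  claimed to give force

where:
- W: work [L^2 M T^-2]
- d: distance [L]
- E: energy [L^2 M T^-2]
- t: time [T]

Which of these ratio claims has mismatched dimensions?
(C) W/t does not give force

(A) W/d: [L M T^-2] = force [L M T^-2] ✓
(B) E/t: [L^2 M T^-3] = power [L^2 M T^-3] ✓
(C) W/t: [L^2 M T^-3] ≠ force [L M T^-2] ✗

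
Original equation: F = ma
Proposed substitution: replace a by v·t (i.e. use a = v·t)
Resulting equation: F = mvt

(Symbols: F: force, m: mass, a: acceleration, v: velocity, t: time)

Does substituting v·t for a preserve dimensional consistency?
No

[a] = [L T^-2] and [v·t] = [L]. These differ, so the substitution replaces a quantity by one of different dimensions and the result F = mvt has LHS [L M T^-2] vs RHS [L M] — inconsistent.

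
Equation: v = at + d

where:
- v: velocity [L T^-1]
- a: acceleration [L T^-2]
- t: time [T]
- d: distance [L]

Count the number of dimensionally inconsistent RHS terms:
1

LHS v: [L T^-1]
- at: [L T^-1] ✓
- d: [L] ✗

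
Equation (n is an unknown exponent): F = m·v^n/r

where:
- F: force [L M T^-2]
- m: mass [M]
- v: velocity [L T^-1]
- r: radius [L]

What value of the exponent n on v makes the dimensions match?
n = 2

F has dimensions [L M T^-2]; v has dimensions [L T^-1].
The rest of the RHS has dimensions [L^-1 M], so v^n must supply [L^2 T^-2].
With n = 2: m·v^2/r has dimensions [L M T^-2], matching the LHS ✓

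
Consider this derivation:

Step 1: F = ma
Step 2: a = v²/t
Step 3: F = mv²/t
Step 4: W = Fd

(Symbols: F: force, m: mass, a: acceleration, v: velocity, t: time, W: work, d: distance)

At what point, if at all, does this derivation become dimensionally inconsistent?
Step 2

Step 1: F = ma → LHS [L M T^-2], RHS [L M T^-2] ✓
Step 2: a = v²/t → LHS [L T^-2], RHS [L^2 T^-3] ✗

The first dimensional inconsistency appears in step 2: a = v²/t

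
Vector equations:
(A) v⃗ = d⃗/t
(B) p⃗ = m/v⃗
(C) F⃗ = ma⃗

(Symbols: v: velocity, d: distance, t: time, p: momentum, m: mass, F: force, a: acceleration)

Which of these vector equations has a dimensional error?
(B) p⃗ = m/v⃗

(A) v⃗ = d⃗/t: LHS [L T^-1], RHS [L T^-1] ✓ — displacement (vector) divided by time (scalar)
(B) p⃗ = m/v⃗: LHS [L M T^-1], RHS [L^-1 M T] ✗ — momentum is mass times velocity; should be mv⃗ (and division by a vector is undefined)
(C) F⃗ = ma⃗: LHS [L M T^-2], RHS [L M T^-2] ✓ — Force and acceleration are vectors, mass is a scalar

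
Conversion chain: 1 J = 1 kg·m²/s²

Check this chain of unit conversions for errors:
The chain is correct (no errors).

Correct: Joule is defined as kg·m²/s²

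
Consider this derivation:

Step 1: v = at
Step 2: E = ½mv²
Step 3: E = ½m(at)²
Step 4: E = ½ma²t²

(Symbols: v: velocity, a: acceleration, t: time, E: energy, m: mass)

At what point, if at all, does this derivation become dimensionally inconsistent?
No step introduces an error — all steps are dimensionally consistent.

Step 1: v = at → LHS [L T^-1], RHS [L T^-1] ✓
Step 2: E = ½mv² → LHS [L^2 M T^-2], RHS [L^2 M T^-2] ✓
Step 3: E = ½m(at)² → LHS [L^2 M T^-2], RHS [L^2 M T^-2] ✓
Step 4: E = ½ma²t² → LHS [L^2 M T^-2], RHS [L^2 M T^-2] ✓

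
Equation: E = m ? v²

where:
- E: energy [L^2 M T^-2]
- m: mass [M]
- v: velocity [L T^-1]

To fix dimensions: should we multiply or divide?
multiplication (×): E = m × v²

E [L^2 M T^-2]; m [M]; v² [L^2 T^-2].
m × v² → [L^2 M T^-2] ✓
m ÷ v² → [L^-2 M T^2] ✗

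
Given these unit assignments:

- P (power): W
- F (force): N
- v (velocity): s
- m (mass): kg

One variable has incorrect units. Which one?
v

The variable v (velocity) should have units m/s, not s.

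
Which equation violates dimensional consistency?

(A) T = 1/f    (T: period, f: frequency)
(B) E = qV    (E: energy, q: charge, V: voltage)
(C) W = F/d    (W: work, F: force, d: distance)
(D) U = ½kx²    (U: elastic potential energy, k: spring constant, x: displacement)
(C) W = F/d

The equation (C) W = F/d is dimensionally incorrect.

LHS (W): [L^2 M T^-2]
RHS (F/d): [M T^-2] ✗

The dimensions do not match. The other three equations balance.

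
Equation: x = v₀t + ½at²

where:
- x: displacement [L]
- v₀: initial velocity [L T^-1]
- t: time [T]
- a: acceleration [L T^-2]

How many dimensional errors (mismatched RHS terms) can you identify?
0

LHS x: [L]
- v₀t: [L] ✓
- ½at²: [L] ✓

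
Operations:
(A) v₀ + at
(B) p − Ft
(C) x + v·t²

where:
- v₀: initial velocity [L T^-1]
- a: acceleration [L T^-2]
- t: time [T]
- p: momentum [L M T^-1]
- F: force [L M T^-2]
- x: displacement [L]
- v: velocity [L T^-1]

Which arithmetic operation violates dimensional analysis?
(C) x + v·t²

(A) v₀ + at: v₀ [L T^-1] and at [L T^-1] — same dimensions ✓
(B) p − Ft: p [L M T^-1] and Ft [L M T^-1] — same dimensions ✓
(C) x + v·t²: x [L] and v·t² [L T] — different dimensions cannot be added/subtracted ✗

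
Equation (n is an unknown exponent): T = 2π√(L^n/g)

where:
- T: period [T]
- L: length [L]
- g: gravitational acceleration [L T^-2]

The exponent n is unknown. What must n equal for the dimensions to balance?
n = 1

T has dimensions [T]; L has dimensions [L].
With n = 1: 2π√(L^1/g) has dimensions [T], matching the LHS ✓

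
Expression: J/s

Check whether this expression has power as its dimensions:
Yes

The expression J/s has dimensions [L^2 M T^-3], which is exactly power [L^2 M T^-3].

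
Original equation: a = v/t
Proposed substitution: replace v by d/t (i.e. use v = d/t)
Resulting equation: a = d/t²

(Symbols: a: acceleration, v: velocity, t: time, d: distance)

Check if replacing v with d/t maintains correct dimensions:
Yes

[v] = [L T^-1] and [d/t] = [L T^-1]. These match, so the substitution replaces a quantity by one of the same dimensions and the result a = d/t² has LHS [L T^-2] vs RHS [L T^-2] — still consistent.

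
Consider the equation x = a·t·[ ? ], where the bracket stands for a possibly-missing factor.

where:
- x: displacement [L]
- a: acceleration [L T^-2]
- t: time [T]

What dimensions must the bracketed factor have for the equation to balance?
[T] — time (e.g. t)

x has dimensions [L]; a·t has dimensions [L T^-1].
The bracketed factor must supply [L] / [L T^-1] = [T].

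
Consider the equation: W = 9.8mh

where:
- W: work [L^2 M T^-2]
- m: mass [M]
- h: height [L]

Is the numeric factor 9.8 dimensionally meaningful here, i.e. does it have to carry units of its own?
Yes

W has dimensions [L^2 M T^-2], while mh alone has dimensions [L M]. For the equation to balance, the factor 9.8 must carry dimensions [L T^-2] — it is a dimensional constant (a numerical value of a physical quantity with its units suppressed), not a pure number.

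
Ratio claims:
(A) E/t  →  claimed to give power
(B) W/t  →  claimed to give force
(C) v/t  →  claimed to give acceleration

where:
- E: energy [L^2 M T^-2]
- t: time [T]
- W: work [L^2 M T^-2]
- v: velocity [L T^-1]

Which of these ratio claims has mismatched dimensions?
(B) W/t does not give force

(A) E/t: [L^2 M T^-3] = power [L^2 M T^-3] ✓
(B) W/t: [L^2 M T^-3] ≠ force [L M T^-2] ✗
(C) v/t: [L T^-2] = acceleration [L T^-2] ✓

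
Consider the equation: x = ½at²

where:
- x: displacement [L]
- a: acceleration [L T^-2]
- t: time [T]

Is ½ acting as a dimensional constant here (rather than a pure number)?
No

x has dimensions [L] and at² already has dimensions [L], so the equation balances without ½ contributing any dimensions. ½ is a pure (dimensionless) number; changing or removing it would not affect dimensional consistency.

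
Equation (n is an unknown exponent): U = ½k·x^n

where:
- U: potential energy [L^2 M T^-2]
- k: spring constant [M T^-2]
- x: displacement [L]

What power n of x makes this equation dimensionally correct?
n = 2

U has dimensions [L^2 M T^-2]; x has dimensions [L].
The rest of the RHS has dimensions [M T^-2], so x^n must supply [L^2].
With n = 2: ½k·x^2 has dimensions [L^2 M T^-2], matching the LHS ✓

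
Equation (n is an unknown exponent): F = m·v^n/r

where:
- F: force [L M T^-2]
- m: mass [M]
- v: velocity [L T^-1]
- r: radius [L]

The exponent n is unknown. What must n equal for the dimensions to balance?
n = 2

F has dimensions [L M T^-2]; v has dimensions [L T^-1].
The rest of the RHS has dimensions [L^-1 M], so v^n must supply [L^2 T^-2].
With n = 2: m·v^2/r has dimensions [L M T^-2], matching the LHS ✓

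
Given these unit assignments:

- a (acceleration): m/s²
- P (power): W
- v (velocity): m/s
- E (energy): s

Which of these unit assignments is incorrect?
E

The variable E (energy) should have units J, not s.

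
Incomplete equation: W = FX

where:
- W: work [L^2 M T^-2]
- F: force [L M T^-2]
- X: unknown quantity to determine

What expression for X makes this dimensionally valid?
X = d (distance), dimensions [L]

W has dimensions [L^2 M T^-2]; the rest of the RHS (F) has dimensions [L M T^-2].
So X must have dimensions [L] — X = d (distance).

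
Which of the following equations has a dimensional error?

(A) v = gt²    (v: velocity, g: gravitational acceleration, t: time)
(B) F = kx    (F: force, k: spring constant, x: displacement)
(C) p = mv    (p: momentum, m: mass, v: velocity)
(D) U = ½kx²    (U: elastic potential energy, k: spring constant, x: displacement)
(A) v = gt²

The equation (A) v = gt² is dimensionally incorrect.

LHS (v): [L T^-1]
RHS (gt²): [L] ✗

The dimensions do not match. The other three equations balance.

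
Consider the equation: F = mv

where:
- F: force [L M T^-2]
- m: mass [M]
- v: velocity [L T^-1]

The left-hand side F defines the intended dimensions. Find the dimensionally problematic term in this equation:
The right-hand side term mv

F has dimensions [L M T^-2], but mv has dimensions [L M T^-1], so the term mv is dimensionally wrong for F.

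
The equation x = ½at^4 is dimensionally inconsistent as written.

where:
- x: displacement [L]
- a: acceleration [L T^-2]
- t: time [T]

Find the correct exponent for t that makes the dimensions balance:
The exponent of t should be 2: x = ½at^2

The LHS x has dimensions [L]; t has dimensions [T].
As written, the RHS ½at^4 (exponent 4 on t) has dimensions [L T^2], which does not match.
With exponent 2, the RHS ½at^2 has dimensions [L], matching the LHS.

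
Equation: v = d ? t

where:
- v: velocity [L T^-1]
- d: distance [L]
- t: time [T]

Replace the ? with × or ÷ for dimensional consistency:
division (÷): v = d ÷ t

v [L T^-1]; d [L]; t [T].
d × t → [L T] ✗
d ÷ t → [L T^-1] ✓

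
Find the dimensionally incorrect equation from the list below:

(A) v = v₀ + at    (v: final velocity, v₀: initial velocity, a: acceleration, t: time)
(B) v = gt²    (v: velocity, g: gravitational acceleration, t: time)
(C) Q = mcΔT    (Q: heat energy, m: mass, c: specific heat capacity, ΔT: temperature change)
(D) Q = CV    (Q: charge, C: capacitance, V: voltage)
(B) v = gt²

The equation (B) v = gt² is dimensionally incorrect.

LHS (v): [L T^-1]
RHS (gt²): [L] ✗

The dimensions do not match. The other three equations balance.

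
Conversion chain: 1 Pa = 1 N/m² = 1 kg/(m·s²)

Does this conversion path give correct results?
The chain is correct (no errors).

Correct: Pascal is Newton per square meter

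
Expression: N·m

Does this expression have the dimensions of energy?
Yes

The expression N·m has dimensions [L^2 M T^-2], which is exactly energy [L^2 M T^-2].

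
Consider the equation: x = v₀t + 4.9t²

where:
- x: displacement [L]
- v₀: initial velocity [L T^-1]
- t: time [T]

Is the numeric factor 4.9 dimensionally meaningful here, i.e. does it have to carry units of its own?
Yes

x has dimensions [L], while t² alone has dimensions [T^2]. For the equation to balance, the factor 4.9 must carry dimensions [L T^-2] — it is a dimensional constant (a numerical value of a physical quantity with its units suppressed), not a pure number.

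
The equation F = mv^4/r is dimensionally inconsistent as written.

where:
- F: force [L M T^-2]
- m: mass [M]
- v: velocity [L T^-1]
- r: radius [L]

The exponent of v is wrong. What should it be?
The exponent of v should be 2: F = mv^2/r

The LHS F has dimensions [L M T^-2]; v has dimensions [L T^-1].
As written, the RHS mv^4/r (exponent 4 on v) has dimensions [L^3 M T^-4], which does not match.
With exponent 2, the RHS mv^2/r has dimensions [L M T^-2], matching the LHS.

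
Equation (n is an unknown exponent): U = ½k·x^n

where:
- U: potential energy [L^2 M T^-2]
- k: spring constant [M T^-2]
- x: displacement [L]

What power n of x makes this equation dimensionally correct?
n = 2

U has dimensions [L^2 M T^-2]; x has dimensions [L].
The rest of the RHS has dimensions [M T^-2], so x^n must supply [L^2].
With n = 2: ½k·x^2 has dimensions [L^2 M T^-2], matching the LHS ✓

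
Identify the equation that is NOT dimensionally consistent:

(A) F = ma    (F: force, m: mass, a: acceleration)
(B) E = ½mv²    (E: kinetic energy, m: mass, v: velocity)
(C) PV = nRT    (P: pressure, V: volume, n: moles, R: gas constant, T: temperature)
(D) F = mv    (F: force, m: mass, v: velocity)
(D) F = mv

The equation (D) F = mv is dimensionally incorrect.

LHS (F): [L M T^-2]
RHS (mv): [L M T^-1] ✗

The dimensions do not match. The other three equations balance.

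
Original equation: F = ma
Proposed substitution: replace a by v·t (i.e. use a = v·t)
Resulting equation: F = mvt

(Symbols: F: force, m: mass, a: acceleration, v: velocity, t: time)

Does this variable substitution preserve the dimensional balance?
No

[a] = [L T^-2] and [v·t] = [L]. These differ, so the substitution replaces a quantity by one of different dimensions and the result F = mvt has LHS [L M T^-2] vs RHS [L M] — inconsistent.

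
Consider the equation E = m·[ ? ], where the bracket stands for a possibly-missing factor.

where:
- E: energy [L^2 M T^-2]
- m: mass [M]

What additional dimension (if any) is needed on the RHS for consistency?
[L^2 T^-2] — velocity squared (e.g. v²)

E has dimensions [L^2 M T^-2]; m has dimensions [M].
The bracketed factor must supply [L^2 M T^-2] / [M] = [L^2 T^-2].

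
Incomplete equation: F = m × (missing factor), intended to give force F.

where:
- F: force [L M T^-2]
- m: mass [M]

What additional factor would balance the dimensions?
a (acceleration), dimensions [L T^-2]

F has dimensions [L M T^-2] and m has dimensions [M].
The missing factor must have dimensions [L M T^-2] / [M] = [L T^-2], i.e. acceleration (a).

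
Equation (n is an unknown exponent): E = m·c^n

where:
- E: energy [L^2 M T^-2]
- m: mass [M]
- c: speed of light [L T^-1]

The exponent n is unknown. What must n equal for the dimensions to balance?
n = 2

E has dimensions [L^2 M T^-2]; c has dimensions [L T^-1].
The rest of the RHS has dimensions [M], so c^n must supply [L^2 T^-2].
With n = 2: m·c^2 has dimensions [L^2 M T^-2], matching the LHS ✓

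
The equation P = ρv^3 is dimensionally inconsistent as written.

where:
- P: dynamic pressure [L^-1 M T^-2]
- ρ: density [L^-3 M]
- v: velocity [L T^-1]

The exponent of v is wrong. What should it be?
The exponent of v should be 2: P = ρv^2

The LHS P has dimensions [L^-1 M T^-2]; v has dimensions [L T^-1].
As written, the RHS ρv^3 (exponent 3 on v) has dimensions [M T^-3], which does not match.
With exponent 2, the RHS ρv^2 has dimensions [L^-1 M T^-2], matching the LHS.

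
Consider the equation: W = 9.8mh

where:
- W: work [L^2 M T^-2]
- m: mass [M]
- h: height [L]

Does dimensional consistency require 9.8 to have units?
Yes

W has dimensions [L^2 M T^-2], while mh alone has dimensions [L M]. For the equation to balance, the factor 9.8 must carry dimensions [L T^-2] — it is a dimensional constant (a numerical value of a physical quantity with its units suppressed), not a pure number.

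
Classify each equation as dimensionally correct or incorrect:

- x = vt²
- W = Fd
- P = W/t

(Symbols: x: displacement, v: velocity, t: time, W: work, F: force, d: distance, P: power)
Dimensionally correct: W = Fd, P = W/t
Dimensionally incorrect: x = vt²
Ordered (correct first, then incorrect): W = Fd, P = W/t, x = vt²

- x = vt²: LHS [L], RHS [L T] → incorrect ✗
- W = Fd: LHS [L^2 M T^-2], RHS [L^2 M T^-2] → correct ✓
- P = W/t: LHS [L^2 M T^-3], RHS [L^2 M T^-3] → correct ✓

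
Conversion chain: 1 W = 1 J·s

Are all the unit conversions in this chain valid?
The chain is incorrect (it contains an error).

Incorrect: Watt is J/s, not J·s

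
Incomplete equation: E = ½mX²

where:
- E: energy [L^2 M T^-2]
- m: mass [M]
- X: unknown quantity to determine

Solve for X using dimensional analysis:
X = v (velocity), dimensions [L T^-1]

E has dimensions [L^2 M T^-2]; the rest of the RHS (½m) has dimensions [M].
So X² must have dimensions [L^2 T^-2], i.e. X has dimensions [L T^-1] — X = v (velocity).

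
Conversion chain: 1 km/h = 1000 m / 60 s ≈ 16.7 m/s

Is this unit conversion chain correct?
The chain is incorrect (it contains an error).

Incorrect: 1 h = 3600 s, not 60 s (1 km/h ≈ 0.278 m/s)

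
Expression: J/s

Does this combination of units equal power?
Yes

The expression J/s has dimensions [L^2 M T^-3], which is exactly power [L^2 M T^-3].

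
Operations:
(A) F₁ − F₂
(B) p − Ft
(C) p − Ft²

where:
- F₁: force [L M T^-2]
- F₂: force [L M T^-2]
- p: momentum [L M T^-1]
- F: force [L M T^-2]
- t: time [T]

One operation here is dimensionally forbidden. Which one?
(C) p − Ft²

(A) F₁ − F₂: F₁ [L M T^-2] and F₂ [L M T^-2] — same dimensions ✓
(B) p − Ft: p [L M T^-1] and Ft [L M T^-1] — same dimensions ✓
(C) p − Ft²: p [L M T^-1] and Ft² [L M] — different dimensions cannot be added/subtracted ✗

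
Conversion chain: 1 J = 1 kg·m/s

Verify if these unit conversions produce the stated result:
The chain is incorrect (it contains an error).

Incorrect: Joule is kg·m²/s², not kg·m/s (that is momentum)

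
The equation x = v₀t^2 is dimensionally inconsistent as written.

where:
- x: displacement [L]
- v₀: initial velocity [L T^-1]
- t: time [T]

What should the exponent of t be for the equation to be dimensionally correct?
The exponent of t should be 1: x = v₀t

The LHS x has dimensions [L]; t has dimensions [T].
As written, the RHS v₀t^2 (exponent 2 on t) has dimensions [L T], which does not match.
With exponent 1, the RHS v₀t has dimensions [L], matching the LHS.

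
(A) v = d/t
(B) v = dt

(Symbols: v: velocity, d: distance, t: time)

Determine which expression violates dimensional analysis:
(B)

(A) v = d/t: LHS [L T^-1], RHS [L T^-1] ✓
(B) v = dt: LHS [L T^-1], RHS [L T] ✗

Expression (B) v = dt is dimensionally incorrect.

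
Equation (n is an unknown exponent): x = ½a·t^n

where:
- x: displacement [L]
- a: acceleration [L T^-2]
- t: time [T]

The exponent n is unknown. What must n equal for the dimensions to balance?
n = 2

x has dimensions [L]; t has dimensions [T].
The rest of the RHS has dimensions [L T^-2], so t^n must supply [T^2].
With n = 2: ½a·t^2 has dimensions [L], matching the LHS ✓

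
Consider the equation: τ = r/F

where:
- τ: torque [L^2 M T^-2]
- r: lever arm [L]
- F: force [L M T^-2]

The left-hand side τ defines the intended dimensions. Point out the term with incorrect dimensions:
The right-hand side term r/F

τ has dimensions [L^2 M T^-2], but r/F has dimensions [M^-1 T^2], so the term r/F is dimensionally wrong for τ.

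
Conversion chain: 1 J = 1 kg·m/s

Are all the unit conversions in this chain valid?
The chain is incorrect (it contains an error).

Incorrect: Joule is kg·m²/s², not kg·m/s (that is momentum)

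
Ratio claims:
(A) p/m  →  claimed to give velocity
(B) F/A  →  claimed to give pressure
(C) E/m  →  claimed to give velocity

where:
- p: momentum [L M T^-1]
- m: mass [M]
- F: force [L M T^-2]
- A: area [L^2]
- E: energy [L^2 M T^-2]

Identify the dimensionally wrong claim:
(C) E/m does not give velocity

(A) p/m: [L T^-1] = velocity [L T^-1] ✓
(B) F/A: [L^-1 M T^-2] = pressure [L^-1 M T^-2] ✓
(C) E/m: [L^2 T^-2] ≠ velocity [L T^-1] ✗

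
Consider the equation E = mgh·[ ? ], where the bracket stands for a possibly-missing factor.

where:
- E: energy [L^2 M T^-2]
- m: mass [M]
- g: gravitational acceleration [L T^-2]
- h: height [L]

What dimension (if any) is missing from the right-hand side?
Nothing is missing — the bracketed factor must be dimensionless.

E has dimensions [L^2 M T^-2] and mgh already has dimensions [L^2 M T^-2], so E = mgh is dimensionally complete.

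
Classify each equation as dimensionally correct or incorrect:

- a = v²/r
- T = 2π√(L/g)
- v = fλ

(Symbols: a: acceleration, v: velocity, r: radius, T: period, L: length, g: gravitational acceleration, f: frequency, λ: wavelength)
Dimensionally correct: a = v²/r, T = 2π√(L/g), v = fλ
Dimensionally incorrect: none
Ordered (correct first, then incorrect): a = v²/r, T = 2π√(L/g), v = fλ

- a = v²/r: LHS [L T^-2], RHS [L T^-2] → correct ✓
- T = 2π√(L/g): LHS [T], RHS [T] → correct ✓
- v = fλ: LHS [L T^-1], RHS [L T^-1] → correct ✓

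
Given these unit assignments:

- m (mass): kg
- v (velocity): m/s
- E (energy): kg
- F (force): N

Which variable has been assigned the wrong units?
E

The variable E (energy) should have units J, not kg.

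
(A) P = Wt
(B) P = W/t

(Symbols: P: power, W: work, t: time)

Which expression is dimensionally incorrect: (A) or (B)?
(A)

(A) P = Wt: LHS [L^2 M T^-3], RHS [L^2 M T^-1] ✗
(B) P = W/t: LHS [L^2 M T^-3], RHS [L^2 M T^-3] ✓

Expression (A) P = Wt is dimensionally incorrect.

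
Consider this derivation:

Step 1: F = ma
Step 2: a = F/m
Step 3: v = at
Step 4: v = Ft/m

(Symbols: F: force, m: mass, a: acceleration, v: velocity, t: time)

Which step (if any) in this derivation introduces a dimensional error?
No step introduces an error — all steps are dimensionally consistent.

Step 1: F = ma → LHS [L M T^-2], RHS [L M T^-2] ✓
Step 2: a = F/m → LHS [L T^-2], RHS [L T^-2] ✓
Step 3: v = at → LHS [L T^-1], RHS [L T^-1] ✓
Step 4: v = Ft/m → LHS [L T^-1], RHS [L T^-1] ✓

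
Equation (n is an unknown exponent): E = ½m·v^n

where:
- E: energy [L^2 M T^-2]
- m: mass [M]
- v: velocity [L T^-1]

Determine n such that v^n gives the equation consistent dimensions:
n = 2

E has dimensions [L^2 M T^-2]; v has dimensions [L T^-1].
The rest of the RHS has dimensions [M], so v^n must supply [L^2 T^-2].
With n = 2: ½m·v^2 has dimensions [L^2 M T^-2], matching the LHS ✓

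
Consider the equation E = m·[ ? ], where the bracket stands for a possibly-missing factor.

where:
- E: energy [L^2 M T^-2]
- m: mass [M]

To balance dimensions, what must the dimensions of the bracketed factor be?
[L^2 T^-2] — velocity squared (e.g. v²)

E has dimensions [L^2 M T^-2]; m has dimensions [M].
The bracketed factor must supply [L^2 M T^-2] / [M] = [L^2 T^-2].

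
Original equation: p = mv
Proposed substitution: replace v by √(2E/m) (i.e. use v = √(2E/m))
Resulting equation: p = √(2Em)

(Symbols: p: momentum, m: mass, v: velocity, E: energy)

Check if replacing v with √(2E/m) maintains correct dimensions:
Yes

[v] = [L T^-1] and [√(2E/m)] = [L T^-1]. These match, so the substitution replaces a quantity by one of the same dimensions and the result p = √(2Em) has LHS [L M T^-1] vs RHS [L M T^-1] — still consistent.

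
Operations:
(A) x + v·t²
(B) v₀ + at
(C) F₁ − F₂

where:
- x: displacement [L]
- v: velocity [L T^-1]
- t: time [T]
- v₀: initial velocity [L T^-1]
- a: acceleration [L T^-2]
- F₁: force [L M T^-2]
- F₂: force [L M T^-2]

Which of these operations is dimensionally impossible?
(A) x + v·t²

(A) x + v·t²: x [L] and v·t² [L T] — different dimensions cannot be added/subtracted ✗
(B) v₀ + at: v₀ [L T^-1] and at [L T^-1] — same dimensions ✓
(C) F₁ − F₂: F₁ [L M T^-2] and F₂ [L M T^-2] — same dimensions ✓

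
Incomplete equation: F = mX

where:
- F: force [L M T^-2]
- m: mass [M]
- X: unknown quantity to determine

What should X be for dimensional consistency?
X = a (acceleration), dimensions [L T^-2]

F has dimensions [L M T^-2]; the rest of the RHS (m) has dimensions [M].
So X must have dimensions [L T^-2] — X = a (acceleration).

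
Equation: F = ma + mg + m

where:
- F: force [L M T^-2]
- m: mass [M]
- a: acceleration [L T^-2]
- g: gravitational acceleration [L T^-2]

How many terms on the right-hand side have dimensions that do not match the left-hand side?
1

LHS F: [L M T^-2]
- ma: [L M T^-2] ✓
- mg: [L M T^-2] ✓
- m: [M] ✗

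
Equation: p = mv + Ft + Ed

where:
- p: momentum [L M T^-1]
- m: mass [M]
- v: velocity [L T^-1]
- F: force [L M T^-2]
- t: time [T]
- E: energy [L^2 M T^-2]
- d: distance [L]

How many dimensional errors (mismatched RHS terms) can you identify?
1

LHS p: [L M T^-1]
- mv: [L M T^-1] ✓
- Ft: [L M T^-1] ✓
- Ed: [L^3 M T^-2] ✗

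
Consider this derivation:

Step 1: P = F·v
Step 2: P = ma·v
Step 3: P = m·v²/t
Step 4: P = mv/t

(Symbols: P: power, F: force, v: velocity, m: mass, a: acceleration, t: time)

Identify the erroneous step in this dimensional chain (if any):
Step 4

Step 1: P = F·v → LHS [L^2 M T^-3], RHS [L^2 M T^-3] ✓
Step 2: P = ma·v → LHS [L^2 M T^-3], RHS [L^2 M T^-3] ✓
Step 3: P = m·v²/t → LHS [L^2 M T^-3], RHS [L^2 M T^-3] ✓
Step 4: P = mv/t → LHS [L^2 M T^-3], RHS [L M T^-2] ✗

The first dimensional inconsistency appears in step 4: P = mv/t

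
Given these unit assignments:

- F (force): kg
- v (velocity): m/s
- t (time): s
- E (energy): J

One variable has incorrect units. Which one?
F

The variable F (force) should have units N, not kg.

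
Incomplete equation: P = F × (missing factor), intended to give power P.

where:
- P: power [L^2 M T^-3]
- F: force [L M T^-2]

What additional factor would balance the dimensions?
v (velocity), dimensions [L T^-1]

P has dimensions [L^2 M T^-3] and F has dimensions [L M T^-2].
The missing factor must have dimensions [L^2 M T^-3] / [L M T^-2] = [L T^-1], i.e. velocity (v).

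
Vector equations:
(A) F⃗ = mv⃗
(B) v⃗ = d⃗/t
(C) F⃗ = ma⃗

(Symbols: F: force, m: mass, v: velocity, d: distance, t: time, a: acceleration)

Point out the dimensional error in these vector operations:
(A) F⃗ = mv⃗

(A) F⃗ = mv⃗: LHS [L M T^-2], RHS [L M T^-1] ✗ — mass times velocity is momentum, not force; should be ma⃗
(B) v⃗ = d⃗/t: LHS [L T^-1], RHS [L T^-1] ✓ — displacement (vector) divided by time (scalar)
(C) F⃗ = ma⃗: LHS [L M T^-2], RHS [L M T^-2] ✓ — Force and acceleration are vectors, mass is a scalar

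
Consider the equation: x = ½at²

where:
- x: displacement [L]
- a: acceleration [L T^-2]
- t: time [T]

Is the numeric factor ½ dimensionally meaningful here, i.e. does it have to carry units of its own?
No

x has dimensions [L] and at² already has dimensions [L], so the equation balances without ½ contributing any dimensions. ½ is a pure (dimensionless) number; changing or removing it would not affect dimensional consistency.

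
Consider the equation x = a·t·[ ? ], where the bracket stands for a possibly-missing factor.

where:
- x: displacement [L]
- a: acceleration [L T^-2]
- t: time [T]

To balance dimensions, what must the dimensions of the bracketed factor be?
[T] — time (e.g. t)

x has dimensions [L]; a·t has dimensions [L T^-1].
The bracketed factor must supply [L] / [L T^-1] = [T].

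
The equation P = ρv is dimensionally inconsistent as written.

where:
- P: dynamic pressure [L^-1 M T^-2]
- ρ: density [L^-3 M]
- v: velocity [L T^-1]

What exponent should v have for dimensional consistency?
The exponent of v should be 2: P = ρv^2

The LHS P has dimensions [L^-1 M T^-2]; v has dimensions [L T^-1].
As written, the RHS ρv (exponent 1 on v) has dimensions [L^-2 M T^-1], which does not match.
With exponent 2, the RHS ρv^2 has dimensions [L^-1 M T^-2], matching the LHS.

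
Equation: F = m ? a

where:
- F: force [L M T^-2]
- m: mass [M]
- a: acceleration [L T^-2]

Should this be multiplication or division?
multiplication (×): F = m × a

F [L M T^-2]; m [M]; a [L T^-2].
m × a → [L M T^-2] ✓
m ÷ a → [L^-1 M T^2] ✗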